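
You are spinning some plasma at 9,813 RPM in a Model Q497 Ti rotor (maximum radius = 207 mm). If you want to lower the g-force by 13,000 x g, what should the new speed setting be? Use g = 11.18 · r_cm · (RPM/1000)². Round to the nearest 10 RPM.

r = 207 mm = 20.7 cm
Current RCF = 11.18 × 20.7 × (9.813)² = 11.18 × 20.7 × 96.294969 ≈ 22,285.2 × g
Target RCF = 22,285.2 − 13,000 = 9,285.2 × g
(N/1000)² = 9,285.2 / 231.426 = 40.12168
N = 1000 × √40.12168 ≈ 6,334.2

6330 RPM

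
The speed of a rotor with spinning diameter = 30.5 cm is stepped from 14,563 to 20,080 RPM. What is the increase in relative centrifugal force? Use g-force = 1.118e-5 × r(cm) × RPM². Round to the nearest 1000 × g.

r = 30.5 / 2 = 15.25 cm
RCF₁ = 1.118 × 10⁻⁵ × 15.25 × (14563)² = 1.118 × 10⁻⁵ × 15.25 × 212,080,969 ≈ 36,158.7 × g
RCF₂ = 1.118 × 10⁻⁵ × 15.25 × (20080)² = 1.118 × 10⁻⁵ × 15.25 × 403,206,400 ≈ 68,744.7 × g
Increase = 68,744.7 − 36,158.7 = 32,586

33000 g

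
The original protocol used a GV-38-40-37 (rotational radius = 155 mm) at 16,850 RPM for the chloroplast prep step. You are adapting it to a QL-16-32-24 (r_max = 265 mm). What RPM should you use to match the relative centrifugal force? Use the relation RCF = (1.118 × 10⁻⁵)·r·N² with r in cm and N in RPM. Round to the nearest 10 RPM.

12890 RPM

Original rotor: r = 155 mm = 15.5 cm
RCF = 1.118 × 10⁻⁵ × r × N²
RCF_original = 1.118 × 10⁻⁵ × 15.5 × (16850)² = 1.118 × 10⁻⁵ × 15.5 × 283,922,500 ≈ 49,200.9 × g
Your rotor: r = 265 mm = 26.5 cm
49,200.9 = 1.118 × 10⁻⁵ × 26.5 × N²
N² = 49,200.9 / (29.627 × 10⁻⁵) = 166,067,776
N ≈ √166,067,776 ≈ 12,886.7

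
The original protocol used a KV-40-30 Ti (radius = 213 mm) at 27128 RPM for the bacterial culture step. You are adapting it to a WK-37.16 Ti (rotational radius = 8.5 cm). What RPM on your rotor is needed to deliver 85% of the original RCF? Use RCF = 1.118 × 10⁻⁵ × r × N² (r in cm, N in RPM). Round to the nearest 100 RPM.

≈ 39600 RPM

Original rotor: r = 213 mm = 21.3 cm
RCF = 1.118 × 10⁻⁵ × r × N²
RCF_original = 1.118 × 10⁻⁵ × 21.3 × (27128)² = 1.118 × 10⁻⁵ × 21.3 × 735,928,384 ≈ 175,249.6 × g
Target RCF = 0.85 × 175,249.6 ≈ 148,962.2 × g
148,962.2 = 1.118 × 10⁻⁵ × 8.5 × N²
N² = 148,962.2 / (9.503 × 10⁻⁵) = 1,567,528,149
N ≈ √1,567,528,149 ≈ 39,592.0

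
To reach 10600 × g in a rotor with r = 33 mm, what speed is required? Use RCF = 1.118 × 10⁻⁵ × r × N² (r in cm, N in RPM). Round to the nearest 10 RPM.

r = 33 mm = 3.3 cm
RCF = 1.118 × 10⁻⁵ × r × N²
10,600 = 1.118 × 10⁻⁵ × 3.3 × N²
N² = 10,600 / (3.6894 × 10⁻⁵) = 287,309,590
N ≈ √287,309,590 ≈ 16,950.2

16950 RPM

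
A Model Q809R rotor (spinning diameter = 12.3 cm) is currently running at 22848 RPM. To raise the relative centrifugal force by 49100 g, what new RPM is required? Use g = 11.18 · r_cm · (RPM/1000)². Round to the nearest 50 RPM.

r = 12.3 / 2 = 6.15 cm
Current RCF = 11.18 × 6.15 × (22.848)² = 11.18 × 6.15 × 522.031104 ≈ 35,893.3 × g
Target RCF = 35,893.3 + 49,100 = 84,993.3 × g
(N/1000)² = 84,993.3 / 68.757 = 1236.14
N = 1000 × √1236.14 ≈ 35,158.8

N₂ ≈ 35150 RPM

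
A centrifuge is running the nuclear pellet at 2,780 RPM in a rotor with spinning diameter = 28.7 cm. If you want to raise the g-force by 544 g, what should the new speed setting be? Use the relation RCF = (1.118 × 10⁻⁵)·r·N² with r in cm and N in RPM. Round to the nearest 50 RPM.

r = 28.7 / 2 = 14.35 cm
Current RCF = 1.118 × 10⁻⁵ × 14.35 × (2780)² = 1.118 × 10⁻⁵ × 14.35 × 7,728,400 ≈ 1,239.9 × g
Target RCF = 1,239.9 + 544 = 1,783.9 × g
N² = 1,783.9 / (16.0433 × 10⁻⁵) = 11,119,283
N ≈ √11,119,283 ≈ 3,334.6

3350 RPM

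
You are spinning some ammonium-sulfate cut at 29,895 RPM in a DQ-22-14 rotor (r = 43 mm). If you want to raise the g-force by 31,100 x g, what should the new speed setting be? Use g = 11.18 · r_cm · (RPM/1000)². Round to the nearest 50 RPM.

r = 43 mm = 4.3 cm
Current RCF = 11.18 × 4.3 × (29.895)² = 11.18 × 4.3 × 893.711025 ≈ 42,964.3 × g
Target RCF = 42,964.3 + 31,100 = 74,064.3 × g
(N/1000)² = 74,064.3 / 48.074 = 1540.631
N = 1000 × √1540.631 ≈ 39,250.9

39250 RPM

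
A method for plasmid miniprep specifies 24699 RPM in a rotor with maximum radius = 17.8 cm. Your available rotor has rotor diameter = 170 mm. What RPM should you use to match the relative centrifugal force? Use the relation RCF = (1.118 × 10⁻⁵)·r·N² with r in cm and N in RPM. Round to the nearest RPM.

35742 RPM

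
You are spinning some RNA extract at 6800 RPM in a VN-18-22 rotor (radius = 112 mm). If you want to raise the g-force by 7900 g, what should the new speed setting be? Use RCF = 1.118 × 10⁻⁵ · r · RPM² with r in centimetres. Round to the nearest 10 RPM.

r = 112 mm = 11.2 cm
Current RCF = 1.118 × 10⁻⁵ × 11.2 × (6800)² = 1.118 × 10⁻⁵ × 11.2 × 46,240,000 ≈ 5,790 × g
Target RCF = 5,790 + 7,900 = 13,690 × g
N² = 13,690 / (12.5216 × 10⁻⁵) = 109,331,076
N ≈ √109,331,076 ≈ 10,456.2

N₂ ≈ 10460 RPM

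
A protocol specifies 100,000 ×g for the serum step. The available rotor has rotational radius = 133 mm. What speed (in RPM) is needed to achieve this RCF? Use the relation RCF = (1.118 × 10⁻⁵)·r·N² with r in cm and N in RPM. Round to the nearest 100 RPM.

N ≈ 25900 RPM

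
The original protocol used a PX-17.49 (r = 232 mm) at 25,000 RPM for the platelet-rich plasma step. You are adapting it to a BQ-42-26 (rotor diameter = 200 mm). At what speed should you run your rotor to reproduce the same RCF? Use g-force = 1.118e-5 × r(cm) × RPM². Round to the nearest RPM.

≈ 38079 RPM

Original rotor: r = 232 mm = 23.2 cm
RCF_original = 1.118 × 10⁻⁵ × 23.2 × (25000)² = 1.118 × 10⁻⁵ × 23.2 × 625,000,000 ≈ 162,110 × g
Your rotor: r = 200 mm / 2 = 100 mm = 10 cm
162,110 = 1.118 × 10⁻⁵ × 10 × N²
N² = 162,110 / (11.18 × 10⁻⁵) = 1,450,000,000
N ≈ √1,450,000,000 ≈ 38,078.9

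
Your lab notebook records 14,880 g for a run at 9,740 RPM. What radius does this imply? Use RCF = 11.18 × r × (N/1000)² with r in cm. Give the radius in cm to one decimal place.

14880 = 11.18 × r × (9.74)²
r = 14880 / (11.18 × 94.8676) = 14880 / 1060.62 ≈ 14.030 cm

≈ 14.0 cm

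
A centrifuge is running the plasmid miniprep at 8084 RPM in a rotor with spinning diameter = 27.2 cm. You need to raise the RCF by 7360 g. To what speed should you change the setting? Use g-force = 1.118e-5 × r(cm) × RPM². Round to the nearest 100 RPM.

r = 27.2 / 2 = 13.6 cm
Current RCF = 1.118 × 10⁻⁵ × 13.6 × (8084)² = 1.118 × 10⁻⁵ × 13.6 × 65,351,056 ≈ 9,936.5 × g
Target RCF = 9,936.5 + 7,360 = 17,296.5 × g
N² = 17,296.5 / (15.2048 × 10⁻⁵) = 113,756,840
N ≈ √113,756,840 ≈ 10,665.7

≈ 10700 RPM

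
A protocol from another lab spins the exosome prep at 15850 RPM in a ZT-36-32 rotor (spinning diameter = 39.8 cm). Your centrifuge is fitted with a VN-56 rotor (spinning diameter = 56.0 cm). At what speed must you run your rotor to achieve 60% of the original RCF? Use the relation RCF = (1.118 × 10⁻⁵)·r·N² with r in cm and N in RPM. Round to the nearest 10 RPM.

≈ 10350 RPM

Original rotor: r = 39.8 / 2 = 19.9 cm
RCF_original = 1.118 × 10⁻⁵ × 19.9 × (15850)² = 1.118 × 10⁻⁵ × 19.9 × 251,222,500 ≈ 55,892.5 × g
Target RCF = 0.6 × 55,892.5 ≈ 33,535.5 × g
Your rotor: r = 56.0 / 2 = 28 cm
33,535.5 = 1.118 × 10⁻⁵ × 28 × N²
N² = 33,535.5 / (31.304 × 10⁻⁵) = 107,128,482
N ≈ √107,128,482 ≈ 10,350.3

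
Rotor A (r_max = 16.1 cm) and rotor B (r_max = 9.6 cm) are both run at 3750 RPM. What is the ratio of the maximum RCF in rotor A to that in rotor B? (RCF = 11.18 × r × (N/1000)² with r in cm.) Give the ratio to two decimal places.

At fixed N, RCF ∝ r, so RCF_A/RCF_B = r_A/r_B = 16.1 / 9.6 = 1.6771.

1.68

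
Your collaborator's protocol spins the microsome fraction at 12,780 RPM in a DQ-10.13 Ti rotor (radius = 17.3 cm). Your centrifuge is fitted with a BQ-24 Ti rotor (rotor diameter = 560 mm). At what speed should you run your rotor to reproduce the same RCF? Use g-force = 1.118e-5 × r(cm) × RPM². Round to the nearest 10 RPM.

RCF_original = 1.118 × 10⁻⁵ × 17.3 × (12780)² = 1.118 × 10⁻⁵ × 17.3 × 163,328,400 ≈ 31,590 × g
Your rotor: r = 560 mm / 2 = 280 mm = 28 cm
31,590 = 1.118 × 10⁻⁵ × 28 × N²
N² = 31,590 / (31.304 × 10⁻⁵) = 100,913,621
N ≈ √100,913,621 ≈ 10,045.6

≈ 10050 RPM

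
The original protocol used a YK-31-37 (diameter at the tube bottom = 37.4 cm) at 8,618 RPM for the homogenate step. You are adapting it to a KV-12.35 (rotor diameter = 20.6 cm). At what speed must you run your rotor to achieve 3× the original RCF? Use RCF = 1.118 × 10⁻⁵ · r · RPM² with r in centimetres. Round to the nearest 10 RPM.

Original rotor: r = 37.4 / 2 = 18.7 cm
RCF = 1.118 × 10⁻⁵ × r × N²
RCF_original = 1.118 × 10⁻⁵ × 18.7 × (8618)² = 1.118 × 10⁻⁵ × 18.7 × 74,269,924 ≈ 15,527.3 × g
Target RCF = 3 × 15,527.3 ≈ 46,581.9 × g
Your rotor: r = 20.6 / 2 = 10.3 cm
46,581.9 = 1.118 × 10⁻⁵ × 10.3 × N²
N² = 46,581.9 / (11.5154 × 10⁻⁵) = 404,518,297
N ≈ √404,518,297 ≈ 20,112.6

20110 RPM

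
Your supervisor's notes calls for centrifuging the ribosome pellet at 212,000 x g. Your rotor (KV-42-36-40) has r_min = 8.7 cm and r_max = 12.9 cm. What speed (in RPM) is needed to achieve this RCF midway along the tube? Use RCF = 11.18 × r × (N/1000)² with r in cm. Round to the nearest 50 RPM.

N ≈ 41900 RPM

r_avg = (8.7 + 12.9) / 2 = 10.8 cm
212,000 = 11.18 × 10.8 × (N/1000)²
(N/1000)² = 212,000 / 120.744 = 1755.781
N = 1000 × √1755.781 ≈ 41,902.0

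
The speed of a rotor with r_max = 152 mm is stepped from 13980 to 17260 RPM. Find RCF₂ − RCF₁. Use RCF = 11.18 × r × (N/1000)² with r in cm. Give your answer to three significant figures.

r = 152 mm = 15.2 cm
RCF₁ = 11.18 × 15.2 × (13.98)² = 11.18 × 15.2 × 195.4404 ≈ 33,212.4 × g
RCF₂ = 11.18 × 15.2 × (17.26)² = 11.18 × 15.2 × 297.9076 ≈ 50,625.2 × g
Increase = 50,625.2 − 33,212.4 = 17,412.8

17400 x g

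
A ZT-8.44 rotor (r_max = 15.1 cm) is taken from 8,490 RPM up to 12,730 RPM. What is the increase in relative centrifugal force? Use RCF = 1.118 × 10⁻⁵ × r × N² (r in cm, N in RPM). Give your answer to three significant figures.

15200 g

RCF₁ = 1.118 × 10⁻⁵ × 15.1 × (8490)² = 1.118 × 10⁻⁵ × 15.1 × 72,080,100 ≈ 12,168.4 × g
RCF₂ = 1.118 × 10⁻⁵ × 15.1 × (12730)² = 1.118 × 10⁻⁵ × 15.1 × 162,052,900 ≈ 27,357.4 × g
Increase = 27,357.4 − 12,168.4 = 15,189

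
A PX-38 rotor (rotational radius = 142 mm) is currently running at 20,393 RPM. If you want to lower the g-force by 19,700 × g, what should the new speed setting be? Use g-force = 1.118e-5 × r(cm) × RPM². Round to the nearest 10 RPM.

r = 142 mm = 14.2 cm
Current RCF = 1.118 × 10⁻⁵ × 14.2 × (20393)² = 1.118 × 10⁻⁵ × 14.2 × 415,874,449 ≈ 66,022.6 × g
Target RCF = 66,022.6 − 19,700 = 46,322.6 × g
N² = 46,322.6 / (15.8756 × 10⁻⁵) = 291,784,877
N ≈ √291,784,877 ≈ 17,081.7

≈ 17080 RPM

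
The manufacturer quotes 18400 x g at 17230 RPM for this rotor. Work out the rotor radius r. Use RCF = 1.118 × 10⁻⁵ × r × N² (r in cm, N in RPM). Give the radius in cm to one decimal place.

5.5 cm

RCF = 1.118 × 10⁻⁵ × r × N²
18400 = 1.118 × 10⁻⁵ × r × (17230)²
r = 18400 / (1.118 × 10⁻⁵ × 296,872,900) = 18400 / 3319.039 ≈ 5.544 cm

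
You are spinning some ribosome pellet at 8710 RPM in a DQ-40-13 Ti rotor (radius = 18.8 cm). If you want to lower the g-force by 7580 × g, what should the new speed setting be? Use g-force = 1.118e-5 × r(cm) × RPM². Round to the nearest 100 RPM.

Current RCF = 1.118 × 10⁻⁵ × 18.8 × (8710)² = 1.118 × 10⁻⁵ × 18.8 × 75,864,100 ≈ 15,945.4 × g
Target RCF = 15,945.4 − 7,580 = 8,365.4 × g
N² = 8,365.4 / (21.0184 × 10⁻⁵) = 39,800,365
N ≈ √39,800,365 ≈ 6,308.8

N₂ ≈ 6300 RPM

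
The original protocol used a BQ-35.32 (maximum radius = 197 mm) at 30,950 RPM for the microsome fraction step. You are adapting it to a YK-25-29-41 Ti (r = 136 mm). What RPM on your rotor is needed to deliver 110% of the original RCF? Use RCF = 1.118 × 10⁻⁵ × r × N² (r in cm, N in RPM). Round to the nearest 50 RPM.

≈ 39050 RPM

Original rotor: r = 197 mm = 19.7 cm
RCF_original = 1.118 × 10⁻⁵ × 19.7 × (30950)² = 1.118 × 10⁻⁵ × 19.7 × 957,902,500 ≈ 210,974.2 × g
Target RCF = 1.1 × 210,974.2 ≈ 232,071.6 × g
Your rotor: r = 136 mm = 13.6 cm
232,071.6 = 1.118 × 10⁻⁵ × 13.6 × N²
N² = 232,071.6 / (15.2048 × 10⁻⁵) = 1,526,304,851
N ≈ √1,526,304,851 ≈ 39,068.0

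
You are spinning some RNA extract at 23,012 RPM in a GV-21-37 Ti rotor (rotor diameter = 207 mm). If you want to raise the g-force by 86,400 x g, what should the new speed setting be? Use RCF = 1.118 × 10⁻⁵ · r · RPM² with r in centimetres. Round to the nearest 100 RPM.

N₂ ≈ 35700 RPM

r = 207 mm / 2 = 103.5 mm = 10.35 cm
Current RCF = 1.118 × 10⁻⁵ × 10.35 × (23012)² = 1.118 × 10⁻⁵ × 10.35 × 529,552,144 ≈ 61,276.1 × g
Target RCF = 61,276.1 + 86,400 = 147,676.1 × g
N² = 147,676.1 / (11.5713 × 10⁻⁵) = 1,276,227,390
N ≈ √1,276,227,390 ≈ 35,724.3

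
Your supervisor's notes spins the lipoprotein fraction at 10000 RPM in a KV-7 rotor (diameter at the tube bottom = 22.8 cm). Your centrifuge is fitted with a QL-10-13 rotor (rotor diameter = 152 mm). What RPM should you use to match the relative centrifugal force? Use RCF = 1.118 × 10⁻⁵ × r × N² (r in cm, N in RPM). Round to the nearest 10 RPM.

Original rotor: r = 22.8 / 2 = 11.4 cm
RCF_original = 1.118 × 10⁻⁵ × 11.4 × (10000)² = 1.118 × 10⁻⁵ × 11.4 × 100,000,000 ≈ 12,745.2 × g
Your rotor: r = 152 mm / 2 = 76 mm = 7.6 cm
12,745.2 = 1.118 × 10⁻⁵ × 7.6 × N²
N² = 12,745.2 / (8.4968 × 10⁻⁵) = 150,000,000
N ≈ √150,000,000 ≈ 12,247.4

≈ 12250 RPM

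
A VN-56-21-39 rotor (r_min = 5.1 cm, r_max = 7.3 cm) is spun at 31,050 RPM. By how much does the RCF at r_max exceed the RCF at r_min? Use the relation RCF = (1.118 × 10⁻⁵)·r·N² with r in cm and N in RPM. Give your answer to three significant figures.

≈ 23700 x g

ΔRCF = 1.118 × 10⁻⁵ × (r_max − r_min) × N² = 1.118 × 10⁻⁵ × 2.2 × 964,102,500 ≈ 23,713.1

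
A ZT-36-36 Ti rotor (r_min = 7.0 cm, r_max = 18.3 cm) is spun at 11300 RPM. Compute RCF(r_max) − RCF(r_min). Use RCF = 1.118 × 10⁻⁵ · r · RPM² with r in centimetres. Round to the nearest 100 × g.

RCF_max = 1.118 × 10⁻⁵ × 18.3 × (11300)² = 1.118 × 10⁻⁵ × 18.3 × 127,690,000 ≈ 26,124.6 × g
RCF_min = 1.118 × 10⁻⁵ × 7 × (11300)² = 1.118 × 10⁻⁵ × 7 × 127,690,000 ≈ 9,993 × g
ΔRCF = 26,124.6 − 9,993 = 16,131.6

ΔRCF ≈ 16100 × g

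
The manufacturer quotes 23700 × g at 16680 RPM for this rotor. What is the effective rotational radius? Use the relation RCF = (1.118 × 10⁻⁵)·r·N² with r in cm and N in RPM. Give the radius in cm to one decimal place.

RCF = 1.118 × 10⁻⁵ × r × N²
23700 = 1.118 × 10⁻⁵ × r × (16680)²
r = 23700 / (1.118 × 10⁻⁵ × 278,222,400) = 23700 / 3110.526 ≈ 7.619 cm

≈ 7.6 cm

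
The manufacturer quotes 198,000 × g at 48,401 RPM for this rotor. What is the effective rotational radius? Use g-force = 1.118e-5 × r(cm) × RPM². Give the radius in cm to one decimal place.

198000 = 1.118 × 10⁻⁵ × r × (48401)²
r = 198000 / (1.118 × 10⁻⁵ × 2,342,656,801) = 198000 / 26190.9 ≈ 7.560 cm

7.6 cm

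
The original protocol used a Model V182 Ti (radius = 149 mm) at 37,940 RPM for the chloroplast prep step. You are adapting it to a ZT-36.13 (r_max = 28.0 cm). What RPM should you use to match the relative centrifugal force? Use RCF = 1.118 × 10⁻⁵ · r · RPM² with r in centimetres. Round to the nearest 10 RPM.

27680 RPM

Original rotor: r = 149 mm = 14.9 cm
RCF_original = 1.118 × 10⁻⁵ × 14.9 × (37940)² = 1.118 × 10⁻⁵ × 14.9 × 1,439,443,600 ≈ 239,785.4 × g
239,785.4 = 1.118 × 10⁻⁵ × 28 × N²
N² = 239,785.4 / (31.304 × 10⁻⁵) = 765,989,650
N ≈ √765,989,650 ≈ 27,676.5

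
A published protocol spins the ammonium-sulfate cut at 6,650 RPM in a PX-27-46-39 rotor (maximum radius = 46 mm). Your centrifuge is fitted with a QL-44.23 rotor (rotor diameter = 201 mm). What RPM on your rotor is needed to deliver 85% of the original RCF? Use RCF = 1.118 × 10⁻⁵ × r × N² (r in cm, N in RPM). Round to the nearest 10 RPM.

≈ 4150 RPM

Original rotor: r = 46 mm = 4.6 cm
RCF_original = 1.118 × 10⁻⁵ × 4.6 × (6650)² = 1.118 × 10⁻⁵ × 4.6 × 44,222,500 ≈ 2,274.3 × g
Target RCF = 0.85 × 2,274.3 ≈ 1,933.2 × g
Your rotor: r = 201 mm / 2 = 100.5 mm = 10.05 cm
1,933.2 = 1.118 × 10⁻⁵ × 10.05 × N²
N² = 1,933.2 / (11.2359 × 10⁻⁵) = 17,205,564
N ≈ √17,205,564 ≈ 4,148.0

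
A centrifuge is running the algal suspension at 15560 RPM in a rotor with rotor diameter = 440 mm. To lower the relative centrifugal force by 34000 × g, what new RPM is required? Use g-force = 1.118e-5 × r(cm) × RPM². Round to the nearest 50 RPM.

r = 440 mm / 2 = 220 mm = 22 cm
Current RCF = 1.118 × 10⁻⁵ × 22 × (15560)² = 1.118 × 10⁻⁵ × 22 × 242,113,600 ≈ 59,550.3 × g
Target RCF = 59,550.3 − 34,000 = 25,550.3 × g
N² = 25,550.3 / (24.596 × 10⁻⁵) = 103,879,899
N ≈ √103,879,899 ≈ 10,192.1

≈ 10200 RPM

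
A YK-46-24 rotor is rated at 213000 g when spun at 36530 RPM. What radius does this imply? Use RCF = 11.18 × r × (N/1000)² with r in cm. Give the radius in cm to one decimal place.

213000 = 11.18 × r × (36.53)²
r = 213000 / (11.18 × 1334.4409) = 213000 / 14919.05 ≈ 14.277 cm

≈ 14.3 cm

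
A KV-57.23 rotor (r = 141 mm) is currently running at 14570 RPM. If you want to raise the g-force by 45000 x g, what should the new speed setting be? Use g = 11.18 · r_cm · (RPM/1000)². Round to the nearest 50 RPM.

r = 141 mm = 14.1 cm
Current RCF = 11.18 × 14.1 × (14.57)² = 11.18 × 14.1 × 212.2849 ≈ 33,464.2 × g
Target RCF = 33,464.2 + 45,000 = 78,464.2 × g
(N/1000)² = 78,464.2 / 157.638 = 497.7493
N = 1000 × √497.7493 ≈ 22,310.3

22300 RPM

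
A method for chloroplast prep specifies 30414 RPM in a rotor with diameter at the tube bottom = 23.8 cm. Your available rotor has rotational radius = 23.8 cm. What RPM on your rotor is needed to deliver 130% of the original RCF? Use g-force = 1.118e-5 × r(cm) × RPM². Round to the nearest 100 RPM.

24500 RPM

Original rotor: r = 23.8 / 2 = 11.9 cm
RCF = 1.118 × 10⁻⁵ × r × N²
RCF_original = 1.118 × 10⁻⁵ × 11.9 × (30414)² = 1.118 × 10⁻⁵ × 11.9 × 925,011,396 ≈ 123,065.4 × g
Target RCF = 1.3 × 123,065.4 ≈ 159,985 × g
159,985 = 1.118 × 10⁻⁵ × 23.8 × N²
N² = 159,985 / (26.6084 × 10⁻⁵) = 601,257,498
N ≈ √601,257,498 ≈ 24,520.6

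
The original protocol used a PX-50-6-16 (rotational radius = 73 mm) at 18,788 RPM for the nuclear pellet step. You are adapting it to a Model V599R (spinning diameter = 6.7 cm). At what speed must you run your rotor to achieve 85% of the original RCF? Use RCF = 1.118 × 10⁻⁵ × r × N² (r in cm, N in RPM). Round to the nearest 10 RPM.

≈ 25570 RPM

Original rotor: r = 73 mm = 7.3 cm
RCF_original = 1.118 × 10⁻⁵ × 7.3 × (18788)² = 1.118 × 10⁻⁵ × 7.3 × 352,988,944 ≈ 28,808.8 × g
Target RCF = 0.85 × 28,808.8 ≈ 24,487.5 × g
Your rotor: r = 6.7 / 2 = 3.35 cm
24,487.5 = 1.118 × 10⁻⁵ × 3.35 × N²
N² = 24,487.5 / (3.7453 × 10⁻⁵) = 653,819,454
N ≈ √653,819,454 ≈ 25,569.9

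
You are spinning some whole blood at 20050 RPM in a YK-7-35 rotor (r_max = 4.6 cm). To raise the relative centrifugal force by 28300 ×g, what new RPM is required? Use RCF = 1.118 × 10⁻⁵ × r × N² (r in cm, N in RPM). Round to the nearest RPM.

Current RCF = 1.118 × 10⁻⁵ × 4.6 × (20050)² = 1.118 × 10⁻⁵ × 4.6 × 402,002,500 ≈ 20,674.2 × g
Target RCF = 20,674.2 + 28,300 = 48,974.2 × g
N² = 48,974.2 / (5.1428 × 10⁻⁵) = 952,286,692
N ≈ √952,286,692 ≈ 30,859.1

N₂ ≈ 30859 RPM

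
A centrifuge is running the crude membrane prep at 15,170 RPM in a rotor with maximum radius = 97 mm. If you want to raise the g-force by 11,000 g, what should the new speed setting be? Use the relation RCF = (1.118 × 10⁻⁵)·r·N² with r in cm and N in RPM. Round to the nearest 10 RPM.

18210 RPM

r = 97 mm = 9.7 cm
Current RCF = 1.118 × 10⁻⁵ × 9.7 × (15170)² = 1.118 × 10⁻⁵ × 9.7 × 230,128,900 ≈ 24,956.6 × g
Target RCF = 24,956.6 + 11,000 = 35,956.6 × g
N² = 35,956.6 / (10.8446 × 10⁻⁵) = 331,562,252
N ≈ √331,562,252 ≈ 18,208.9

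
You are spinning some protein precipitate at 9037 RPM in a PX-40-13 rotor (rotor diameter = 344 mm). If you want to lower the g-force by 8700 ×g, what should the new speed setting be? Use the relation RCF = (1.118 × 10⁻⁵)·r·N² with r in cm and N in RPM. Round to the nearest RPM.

6035 RPM

r = 344 mm / 2 = 172 mm = 17.2 cm
Current RCF = 1.118 × 10⁻⁵ × 17.2 × (9037)² = 1.118 × 10⁻⁵ × 17.2 × 81,667,369 ≈ 15,704.3 × g
Target RCF = 15,704.3 − 8,700 = 7,004.3 × g
N² = 7,004.3 / (19.2296 × 10⁻⁵) = 36,424,575
N ≈ √36,424,575 ≈ 6,035.3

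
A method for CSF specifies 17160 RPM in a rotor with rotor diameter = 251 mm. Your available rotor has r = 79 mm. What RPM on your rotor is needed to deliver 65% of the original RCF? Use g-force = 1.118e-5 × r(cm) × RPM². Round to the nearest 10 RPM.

≈ 17440 RPM

Original rotor: r = 251 mm / 2 = 125.5 mm = 12.55 cm
RCF_original = 1.118 × 10⁻⁵ × 12.55 × (17160)² = 1.118 × 10⁻⁵ × 12.55 × 294,465,600 ≈ 41,316.2 × g
Target RCF = 0.65 × 41,316.2 ≈ 26,855.5 × g
Your rotor: r = 79 mm = 7.9 cm
26,855.5 = 1.118 × 10⁻⁵ × 7.9 × N²
N² = 26,855.5 / (8.8322 × 10⁻⁵) = 304,063,540
N ≈ √304,063,540 ≈ 17,437.4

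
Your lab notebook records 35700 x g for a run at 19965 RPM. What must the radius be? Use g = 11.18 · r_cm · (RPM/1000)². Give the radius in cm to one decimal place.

RCF = 11.18 × r × (N/1000)²
35700 = 11.18 × r × (19.965)²
r = 35700 / (11.18 × 398.601225) = 35700 / 4456.362 ≈ 8.011 cm

≈ 8.0 cm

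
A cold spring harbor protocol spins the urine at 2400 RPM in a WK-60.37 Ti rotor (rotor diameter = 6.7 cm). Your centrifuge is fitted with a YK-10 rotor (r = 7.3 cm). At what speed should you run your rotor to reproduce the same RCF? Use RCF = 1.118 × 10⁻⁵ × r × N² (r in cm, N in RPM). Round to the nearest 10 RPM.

Original rotor: r = 6.7 / 2 = 3.35 cm
RCF_original = 1.118 × 10⁻⁵ × 3.35 × (2400)² = 1.118 × 10⁻⁵ × 3.35 × 5,760,000 ≈ 215.7 × g
215.7 = 1.118 × 10⁻⁵ × 7.3 × N²
N² = 215.7 / (8.1614 × 10⁻⁵) = 2,642,929
N ≈ √2,642,929 ≈ 1,625.7

≈ 1630 RPM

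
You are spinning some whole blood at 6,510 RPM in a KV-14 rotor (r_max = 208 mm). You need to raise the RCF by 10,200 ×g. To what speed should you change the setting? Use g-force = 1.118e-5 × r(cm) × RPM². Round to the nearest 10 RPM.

r = 208 mm = 20.8 cm
Current RCF = 1.118 × 10⁻⁵ × 20.8 × (6510)² = 1.118 × 10⁻⁵ × 20.8 × 42,380,100 ≈ 9,855.2 × g
Target RCF = 9,855.2 + 10,200 = 20,055.2 × g
N² = 20,055.2 / (23.2544 × 10⁻⁵) = 86,242,604
N ≈ √86,242,604 ≈ 9,286.7

≈ 9290 RPM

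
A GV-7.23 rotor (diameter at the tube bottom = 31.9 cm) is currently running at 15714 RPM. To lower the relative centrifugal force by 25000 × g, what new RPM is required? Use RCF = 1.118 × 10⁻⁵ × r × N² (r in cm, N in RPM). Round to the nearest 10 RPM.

r = 31.9 / 2 = 15.95 cm
Current RCF = 1.118 × 10⁻⁵ × 15.95 × (15714)² = 1.118 × 10⁻⁵ × 15.95 × 246,929,796 ≈ 44,032.8 × g
Target RCF = 44,032.8 − 25,000 = 19,032.8 × g
N² = 19,032.8 / (17.8321 × 10⁻⁵) = 106,733,363
N ≈ √106,733,363 ≈ 10,331.2

N₂ ≈ 10330 RPM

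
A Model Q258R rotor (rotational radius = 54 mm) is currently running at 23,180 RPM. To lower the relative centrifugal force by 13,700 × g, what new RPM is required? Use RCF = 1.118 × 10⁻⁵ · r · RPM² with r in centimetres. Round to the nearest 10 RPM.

r = 54 mm = 5.4 cm
Current RCF = 1.118 × 10⁻⁵ × 5.4 × (23180)² = 1.118 × 10⁻⁵ × 5.4 × 537,312,400 ≈ 32,438.6 × g
Target RCF = 32,438.6 − 13,700 = 18,738.6 × g
N² = 18,738.6 / (6.0372 × 10⁻⁵) = 310,385,609
N ≈ √310,385,609 ≈ 17,617.8

≈ 17620 RPM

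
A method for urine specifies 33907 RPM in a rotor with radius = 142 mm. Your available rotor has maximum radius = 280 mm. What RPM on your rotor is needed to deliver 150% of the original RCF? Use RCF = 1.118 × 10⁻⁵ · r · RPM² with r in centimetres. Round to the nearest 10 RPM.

29570 RPM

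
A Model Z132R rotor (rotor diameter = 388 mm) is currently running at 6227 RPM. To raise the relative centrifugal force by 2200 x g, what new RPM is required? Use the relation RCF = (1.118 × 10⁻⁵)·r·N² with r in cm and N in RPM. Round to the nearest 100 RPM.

r = 388 mm / 2 = 194 mm = 19.4 cm
Current RCF = 1.118 × 10⁻⁵ × 19.4 × (6227)² = 1.118 × 10⁻⁵ × 19.4 × 38,775,529 ≈ 8,410.1 × g
Target RCF = 8,410.1 + 2,200 = 10,610.1 × g
N² = 10,610.1 / (21.6892 × 10⁻⁵) = 48,918,817
N ≈ √48,918,817 ≈ 6,994.2

≈ 7000 RPM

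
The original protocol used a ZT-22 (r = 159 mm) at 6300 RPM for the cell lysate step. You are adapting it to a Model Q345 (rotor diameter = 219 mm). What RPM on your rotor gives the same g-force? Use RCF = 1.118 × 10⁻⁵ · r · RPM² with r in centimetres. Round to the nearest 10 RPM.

Original rotor: r = 159 mm = 15.9 cm
RCF = 1.118 × 10⁻⁵ × r × N²
RCF_original = 1.118 × 10⁻⁵ × 15.9 × (6300)² = 1.118 × 10⁻⁵ × 15.9 × 39,690,000 ≈ 7,055.4 × g
Your rotor: r = 219 mm / 2 = 109.5 mm = 10.95 cm
7,055.4 = 1.118 × 10⁻⁵ × 10.95 × N²
N² = 7,055.4 / (12.2421 × 10⁻⁵) = 57,632,269
N ≈ √57,632,269 ≈ 7,591.6

≈ 7590 RPM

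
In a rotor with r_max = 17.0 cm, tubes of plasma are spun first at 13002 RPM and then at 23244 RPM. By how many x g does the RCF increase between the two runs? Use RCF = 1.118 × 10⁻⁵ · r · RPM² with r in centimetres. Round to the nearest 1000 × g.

RCF₁ = 1.118 × 10⁻⁵ × 17 × (13002)² = 1.118 × 10⁻⁵ × 17 × 169,052,004 ≈ 32,130 × g
RCF₂ = 1.118 × 10⁻⁵ × 17 × (23244)² = 1.118 × 10⁻⁵ × 17 × 540,283,536 ≈ 102,686.3 × g
Increase = 102,686.3 − 32,130 = 70,556.3

≈ 71000 x g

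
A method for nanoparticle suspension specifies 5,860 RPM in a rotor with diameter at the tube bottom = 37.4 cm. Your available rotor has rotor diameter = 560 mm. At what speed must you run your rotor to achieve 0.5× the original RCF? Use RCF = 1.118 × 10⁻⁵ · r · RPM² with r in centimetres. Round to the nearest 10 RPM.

≈ 3390 RPM

Original rotor: r = 37.4 / 2 = 18.7 cm
RCF_original = 1.118 × 10⁻⁵ × 18.7 × (5860)² = 1.118 × 10⁻⁵ × 18.7 × 34,339,600 ≈ 7,179.2 × g
Target RCF = 0.5 × 7,179.2 ≈ 3,589.6 × g
Your rotor: r = 560 mm / 2 = 280 mm = 28 cm
3,589.6 = 1.118 × 10⁻⁵ × 28 × N²
N² = 3,589.6 / (31.304 × 10⁻⁵) = 11,466,905
N ≈ √11,466,905 ≈ 3,386.3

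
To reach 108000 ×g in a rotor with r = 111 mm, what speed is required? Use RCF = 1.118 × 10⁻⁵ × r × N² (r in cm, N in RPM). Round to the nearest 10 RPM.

N ≈ 29500 RPM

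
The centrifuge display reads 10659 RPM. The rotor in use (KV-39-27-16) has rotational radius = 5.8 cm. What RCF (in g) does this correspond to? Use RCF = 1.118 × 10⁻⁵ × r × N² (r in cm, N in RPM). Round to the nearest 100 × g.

RCF = 1.118 × 10⁻⁵ × r × N²
RCF = 1.118 × 10⁻⁵ × 5.8 × (10659)² = 1.118 × 10⁻⁵ × 5.8 × 113,614,281 ≈ 7,367.2 × g

7400 g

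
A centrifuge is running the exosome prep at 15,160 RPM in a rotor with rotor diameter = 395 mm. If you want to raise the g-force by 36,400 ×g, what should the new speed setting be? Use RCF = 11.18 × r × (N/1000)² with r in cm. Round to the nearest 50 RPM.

r = 395 mm / 2 = 197.5 mm = 19.75 cm
Current RCF = 11.18 × 19.75 × (15.16)² = 11.18 × 19.75 × 229.8256 ≈ 50,746.6 × g
Target RCF = 50,746.6 + 36,400 = 87,146.6 × g
(N/1000)² = 87,146.6 / 220.805 = 394.6768
N = 1000 × √394.6768 ≈ 19,866.5

N₂ ≈ 19850 RPM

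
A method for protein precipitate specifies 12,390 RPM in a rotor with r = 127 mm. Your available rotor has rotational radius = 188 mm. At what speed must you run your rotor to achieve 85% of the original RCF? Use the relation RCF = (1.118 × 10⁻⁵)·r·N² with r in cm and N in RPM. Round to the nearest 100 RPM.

Original rotor: r = 127 mm = 12.7 cm
RCF_original = 1.118 × 10⁻⁵ × 12.7 × (12390)² = 1.118 × 10⁻⁵ × 12.7 × 153,512,100 ≈ 21,796.6 × g
Target RCF = 0.85 × 21,796.6 ≈ 18,527.1 × g
Your rotor: r = 188 mm = 18.8 cm
18,527.1 = 1.118 × 10⁻⁵ × 18.8 × N²
N² = 18,527.1 / (21.0184 × 10⁻⁵) = 88,147,052
N ≈ √88,147,052 ≈ 9,388.7

≈ 9400 RPM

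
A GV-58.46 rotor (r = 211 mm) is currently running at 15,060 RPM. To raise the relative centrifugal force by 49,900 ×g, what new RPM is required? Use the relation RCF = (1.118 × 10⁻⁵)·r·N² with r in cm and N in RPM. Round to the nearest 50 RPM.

≈ 20950 RPM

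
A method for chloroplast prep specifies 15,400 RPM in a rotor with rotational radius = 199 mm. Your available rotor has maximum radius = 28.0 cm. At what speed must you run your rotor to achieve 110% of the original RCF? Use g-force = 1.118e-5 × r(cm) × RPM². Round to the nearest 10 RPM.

Original rotor: r = 199 mm = 19.9 cm
RCF = 1.118 × 10⁻⁵ × r × N²
RCF_original = 1.118 × 10⁻⁵ × 19.9 × (15400)² = 1.118 × 10⁻⁵ × 19.9 × 237,160,000 ≈ 52,763.8 × g
Target RCF = 1.1 × 52,763.8 ≈ 58,040.2 × g
58,040.2 = 1.118 × 10⁻⁵ × 28 × N²
N² = 58,040.2 / (31.304 × 10⁻⁵) = 185,408,255
N ≈ √185,408,255 ≈ 13,616.5

≈ 13620 RPM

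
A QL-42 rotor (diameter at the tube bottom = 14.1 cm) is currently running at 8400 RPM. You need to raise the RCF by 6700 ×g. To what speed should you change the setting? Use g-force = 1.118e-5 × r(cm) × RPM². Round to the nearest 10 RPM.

r = 14.1 / 2 = 7.05 cm
Current RCF = 1.118 × 10⁻⁵ × 7.05 × (8400)² = 1.118 × 10⁻⁵ × 7.05 × 70,560,000 ≈ 5,561.5 × g
Target RCF = 5,561.5 + 6,700 = 12,261.5 × g
N² = 12,261.5 / (7.8819 × 10⁻⁵) = 155,565,282
N ≈ √155,565,282 ≈ 12,472.6

N₂ ≈ 12470 RPM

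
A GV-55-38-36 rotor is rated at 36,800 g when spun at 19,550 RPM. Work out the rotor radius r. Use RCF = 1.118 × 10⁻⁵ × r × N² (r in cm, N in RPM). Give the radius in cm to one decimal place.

RCF = 1.118 × 10⁻⁵ × r × N²
36800 = 1.118 × 10⁻⁵ × r × (19550)²
r = 36800 / (1.118 × 10⁻⁵ × 382,202,500) = 36800 / 4273.024 ≈ 8.612 cm

r ≈ 8.6 cm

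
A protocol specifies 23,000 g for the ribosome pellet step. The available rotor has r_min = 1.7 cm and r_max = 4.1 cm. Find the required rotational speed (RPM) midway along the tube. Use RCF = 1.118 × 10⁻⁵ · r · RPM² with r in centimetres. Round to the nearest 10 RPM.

26630 RPM

r_avg = (1.7 + 4.1) / 2 = 2.9 cm
RCF = 1.118 × 10⁻⁵ × r × N²
23,000 = 1.118 × 10⁻⁵ × 2.9 × N²
N² = 23,000 / (3.2422 × 10⁻⁵) = 709,394,855
N ≈ √709,394,855 ≈ 26,634.5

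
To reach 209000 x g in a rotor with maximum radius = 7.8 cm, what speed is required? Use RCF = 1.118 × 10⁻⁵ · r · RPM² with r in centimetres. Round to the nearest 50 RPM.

N ≈ 48950 RPM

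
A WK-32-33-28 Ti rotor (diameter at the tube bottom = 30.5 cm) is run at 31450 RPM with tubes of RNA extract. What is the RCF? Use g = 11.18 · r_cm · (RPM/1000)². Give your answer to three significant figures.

RCF ≈ 169000 g

r = 30.5 / 2 = 15.25 cm
RCF = 11.18 × 15.25 × (31.45)² = 11.18 × 15.25 × 989.1025 ≈ 168,637 × g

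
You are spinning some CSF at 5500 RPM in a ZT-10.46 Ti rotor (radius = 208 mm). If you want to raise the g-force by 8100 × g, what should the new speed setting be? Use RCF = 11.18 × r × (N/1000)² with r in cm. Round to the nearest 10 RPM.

8070 RPM

r = 208 mm = 20.8 cm
Current RCF = 11.18 × 20.8 × (5.5)² = 11.18 × 20.8 × 30.25 ≈ 7,034.5 × g
Target RCF = 7,034.5 + 8,100 = 15,134.5 × g
(N/1000)² = 15,134.5 / 232.544 = 65.08231
N = 1000 × √65.08231 ≈ 8,067.4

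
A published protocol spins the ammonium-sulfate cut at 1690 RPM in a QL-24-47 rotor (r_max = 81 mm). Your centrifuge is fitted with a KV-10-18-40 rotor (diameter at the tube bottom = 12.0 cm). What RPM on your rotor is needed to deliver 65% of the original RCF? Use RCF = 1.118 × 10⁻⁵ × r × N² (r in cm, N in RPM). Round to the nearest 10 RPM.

1580 RPM

Original rotor: r = 81 mm = 8.1 cm
RCF = 1.118 × 10⁻⁵ × r × N²
RCF_original = 1.118 × 10⁻⁵ × 8.1 × (1690)² = 1.118 × 10⁻⁵ × 8.1 × 2,856,100 ≈ 258.6 × g
Target RCF = 0.65 × 258.6 ≈ 168.1 × g
Your rotor: r = 12.0 / 2 = 6 cm
168.1 = 1.118 × 10⁻⁵ × 6 × N²
N² = 168.1 / (6.708 × 10⁻⁵) = 2,505,963
N ≈ √2,505,963 ≈ 1,583.0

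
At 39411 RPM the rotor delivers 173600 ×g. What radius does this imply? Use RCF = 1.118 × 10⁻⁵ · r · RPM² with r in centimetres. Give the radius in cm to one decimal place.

r ≈ 10.0 cm

173600 = 1.118 × 10⁻⁵ × r × (39411)²
r = 173600 / (1.118 × 10⁻⁵ × 1,553,226,921) = 173600 / 17365.08 ≈ 9.997 cm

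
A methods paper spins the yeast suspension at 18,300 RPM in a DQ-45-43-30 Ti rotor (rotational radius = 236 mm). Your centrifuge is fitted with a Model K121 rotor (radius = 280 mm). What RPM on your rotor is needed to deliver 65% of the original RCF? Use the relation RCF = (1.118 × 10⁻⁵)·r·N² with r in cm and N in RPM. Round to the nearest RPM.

13545 RPM

Original rotor: r = 236 mm = 23.6 cm
RCF_original = 1.118 × 10⁻⁵ × 23.6 × (18300)² = 1.118 × 10⁻⁵ × 23.6 × 334,890,000 ≈ 88,360.1 × g
Target RCF = 0.65 × 88,360.1 ≈ 57,434.1 × g
Your rotor: r = 280 mm = 28.0 cm
57,434.1 = 1.118 × 10⁻⁵ × 28 × N²
N² = 57,434.1 / (31.304 × 10⁻⁵) = 183,472,080
N ≈ √183,472,080 ≈ 13,545.2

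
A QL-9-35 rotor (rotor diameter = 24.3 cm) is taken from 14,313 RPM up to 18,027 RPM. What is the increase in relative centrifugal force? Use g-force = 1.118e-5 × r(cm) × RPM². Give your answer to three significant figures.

r = 24.3 / 2 = 12.15 cm
RCF₁ = 1.118 × 10⁻⁵ × 12.15 × (14313)² = 1.118 × 10⁻⁵ × 12.15 × 204,861,969 ≈ 27,827.8 × g
RCF₂ = 1.118 × 10⁻⁵ × 12.15 × (18027)² = 1.118 × 10⁻⁵ × 12.15 × 324,972,729 ≈ 44,143.3 × g
Increase = 44,143.3 − 27,827.8 = 16,315.5

≈ 16300 ×g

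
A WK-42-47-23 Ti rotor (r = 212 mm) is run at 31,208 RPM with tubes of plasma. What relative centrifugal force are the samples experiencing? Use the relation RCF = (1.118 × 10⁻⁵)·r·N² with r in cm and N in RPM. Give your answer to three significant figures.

≈ 231000 x g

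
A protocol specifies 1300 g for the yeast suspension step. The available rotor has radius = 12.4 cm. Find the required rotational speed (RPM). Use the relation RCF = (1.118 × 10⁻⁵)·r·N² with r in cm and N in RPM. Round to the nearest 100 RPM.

1,300 = 1.118 × 10⁻⁵ × 12.4 × N²
N² = 1,300 / (13.8632 × 10⁻⁵) = 9,377,344
N ≈ √9,377,344 ≈ 3,062.2

≈ 3100 RPM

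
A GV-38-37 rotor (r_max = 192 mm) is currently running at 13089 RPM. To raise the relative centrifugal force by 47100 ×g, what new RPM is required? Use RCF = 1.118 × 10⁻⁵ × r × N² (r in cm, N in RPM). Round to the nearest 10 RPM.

r = 192 mm = 19.2 cm
Current RCF = 1.118 × 10⁻⁵ × 19.2 × (13089)² = 1.118 × 10⁻⁵ × 19.2 × 171,321,921 ≈ 36,775.3 × g
Target RCF = 36,775.3 + 47,100 = 83,875.3 × g
N² = 83,875.3 / (21.4656 × 10⁻⁵) = 390,742,863
N ≈ √390,742,863 ≈ 19,767.2

≈ 19770 RPM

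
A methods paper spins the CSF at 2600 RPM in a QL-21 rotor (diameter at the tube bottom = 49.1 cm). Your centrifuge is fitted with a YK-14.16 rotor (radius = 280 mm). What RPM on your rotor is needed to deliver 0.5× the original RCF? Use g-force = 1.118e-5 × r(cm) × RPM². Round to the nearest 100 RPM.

≈ 1700 RPM

Original rotor: r = 49.1 / 2 = 24.55 cm
RCF = 1.118 × 10⁻⁵ × r × N²
RCF_original = 1.118 × 10⁻⁵ × 24.55 × (2600)² = 1.118 × 10⁻⁵ × 24.55 × 6,760,000 ≈ 1,855.4 × g
Target RCF = 0.5 × 1,855.4 ≈ 927.7 × g
Your rotor: r = 280 mm = 28.0 cm
927.7 = 1.118 × 10⁻⁵ × 28 × N²
N² = 927.7 / (31.304 × 10⁻⁵) = 2,963,519
N ≈ √2,963,519 ≈ 1,721.5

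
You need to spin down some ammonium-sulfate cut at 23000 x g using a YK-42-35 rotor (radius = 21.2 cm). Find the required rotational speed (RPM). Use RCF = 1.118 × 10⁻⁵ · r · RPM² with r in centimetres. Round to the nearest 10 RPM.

≈ 9850 RPM

23,000 = 1.118 × 10⁻⁵ × 21.2 × N²
N² = 23,000 / (23.7016 × 10⁻⁵) = 97,039,862
N ≈ √97,039,862 ≈ 9,850.9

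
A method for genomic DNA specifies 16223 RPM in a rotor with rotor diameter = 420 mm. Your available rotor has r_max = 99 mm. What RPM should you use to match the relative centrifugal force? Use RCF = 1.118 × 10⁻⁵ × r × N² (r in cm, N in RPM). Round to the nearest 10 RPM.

Original rotor: r = 420 mm / 2 = 210 mm = 21 cm
RCF_original = 1.118 × 10⁻⁵ × 21 × (16223)² = 1.118 × 10⁻⁵ × 21 × 263,185,729 ≈ 61,790.7 × g
Your rotor: r = 99 mm = 9.9 cm
61,790.7 = 1.118 × 10⁻⁵ × 9.9 × N²
N² = 61,790.7 / (11.0682 × 10⁻⁵) = 558,272,348
N ≈ √558,272,348 ≈ 23,627.8

≈ 23630 RPM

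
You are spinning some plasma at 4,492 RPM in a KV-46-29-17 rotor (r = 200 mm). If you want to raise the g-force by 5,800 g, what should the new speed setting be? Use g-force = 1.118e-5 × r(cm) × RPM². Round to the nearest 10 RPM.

N₂ ≈ 6790 RPM

r = 200 mm = 20.0 cm
Current RCF = 1.118 × 10⁻⁵ × 20 × (4492)² = 1.118 × 10⁻⁵ × 20 × 20,178,064 ≈ 4,511.8 × g
Target RCF = 4,511.8 + 5,800 = 10,311.8 × g
N² = 10,311.8 / (22.36 × 10⁻⁵) = 46,117,174
N ≈ √46,117,174 ≈ 6,791.0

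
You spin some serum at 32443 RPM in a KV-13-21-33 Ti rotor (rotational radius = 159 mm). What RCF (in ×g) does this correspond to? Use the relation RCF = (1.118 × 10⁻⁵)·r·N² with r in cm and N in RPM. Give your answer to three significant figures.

RCF ≈ 187000 ×g

r = 159 mm = 15.9 cm
RCF = 1.118 × 10⁻⁵ × r × N²
RCF = 1.118 × 10⁻⁵ × 15.9 × (32443)² = 1.118 × 10⁻⁵ × 15.9 × 1,052,548,249 ≈ 187,103.1 × g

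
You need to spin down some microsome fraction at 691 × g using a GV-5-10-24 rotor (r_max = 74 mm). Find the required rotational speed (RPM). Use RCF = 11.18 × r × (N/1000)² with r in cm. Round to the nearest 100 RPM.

r = 74 mm = 7.4 cm
RCF = 11.18 × r × (N/1000)²
691 = 11.18 × 7.4 × (N/1000)²
(N/1000)² = 691 / 82.732 = 8.35227
N = 1000 × √8.35227 ≈ 2,890.0

≈ 2900 RPM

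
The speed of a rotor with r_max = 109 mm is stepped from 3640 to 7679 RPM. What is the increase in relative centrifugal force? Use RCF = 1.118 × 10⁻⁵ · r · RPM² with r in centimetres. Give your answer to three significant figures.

≈ 5570 g

r = 109 mm = 10.9 cm
RCF₁ = 1.118 × 10⁻⁵ × 10.9 × (3640)² = 1.118 × 10⁻⁵ × 10.9 × 13,249,600 ≈ 1,614.6 × g
RCF₂ = 1.118 × 10⁻⁵ × 10.9 × (7679)² = 1.118 × 10⁻⁵ × 10.9 × 58,967,041 ≈ 7,185.8 × g
Increase = 7,185.8 − 1,614.6 = 5,571.2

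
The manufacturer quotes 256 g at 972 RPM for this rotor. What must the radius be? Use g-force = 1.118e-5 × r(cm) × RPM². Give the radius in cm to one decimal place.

≈ 24.2 cm

256 = 1.118 × 10⁻⁵ × r × (972)²
r = 256 / (1.118 × 10⁻⁵ × 944,784) = 256 / 10.56269 ≈ 24.236 cm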